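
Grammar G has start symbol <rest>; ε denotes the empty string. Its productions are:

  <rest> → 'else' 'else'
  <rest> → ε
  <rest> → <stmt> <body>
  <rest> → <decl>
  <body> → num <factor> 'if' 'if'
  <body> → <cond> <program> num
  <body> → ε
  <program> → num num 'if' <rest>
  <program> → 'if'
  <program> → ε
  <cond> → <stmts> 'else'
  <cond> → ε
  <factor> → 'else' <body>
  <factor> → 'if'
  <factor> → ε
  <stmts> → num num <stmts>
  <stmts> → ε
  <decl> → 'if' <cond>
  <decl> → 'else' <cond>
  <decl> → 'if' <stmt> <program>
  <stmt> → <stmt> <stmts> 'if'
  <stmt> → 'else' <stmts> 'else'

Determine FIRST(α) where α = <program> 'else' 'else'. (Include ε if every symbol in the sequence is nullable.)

{ 'else', 'if', num }

Add FIRST(<program>)\{ε} = { 'if', num }; <program> is nullable, continue.
'else' is a terminal; add {'else'} and stop.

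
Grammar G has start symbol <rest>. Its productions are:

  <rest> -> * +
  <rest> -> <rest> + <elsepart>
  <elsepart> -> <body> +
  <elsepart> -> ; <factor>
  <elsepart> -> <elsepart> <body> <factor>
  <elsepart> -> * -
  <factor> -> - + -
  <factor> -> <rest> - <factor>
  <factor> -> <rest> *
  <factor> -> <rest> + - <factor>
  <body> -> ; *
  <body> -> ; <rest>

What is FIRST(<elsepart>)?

{ *, ; }

From <elsepart> -> <body> +: add FIRST(<body>) = { ; }.
<elsepart> -> ; <factor> contributes {;}.
From <elsepart> -> <elsepart> <body> <factor>: add FIRST(<elsepart>) = { *, ; }.
<elsepart> -> * - contributes {*}.
Union: FIRST(<elsepart>) = { *, ; }.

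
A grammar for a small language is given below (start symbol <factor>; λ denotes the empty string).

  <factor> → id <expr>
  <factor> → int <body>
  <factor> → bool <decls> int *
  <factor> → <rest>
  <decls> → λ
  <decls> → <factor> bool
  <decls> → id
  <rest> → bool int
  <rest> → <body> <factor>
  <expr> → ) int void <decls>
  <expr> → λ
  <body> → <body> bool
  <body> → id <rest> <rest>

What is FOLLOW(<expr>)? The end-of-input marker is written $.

In <factor> → id <expr>: <expr> is at the end, add FOLLOW(<factor>) = { $, bool, id, int }.
Union: FOLLOW(<expr>) = { $, bool, id, int }.

{ $, bool, id, int }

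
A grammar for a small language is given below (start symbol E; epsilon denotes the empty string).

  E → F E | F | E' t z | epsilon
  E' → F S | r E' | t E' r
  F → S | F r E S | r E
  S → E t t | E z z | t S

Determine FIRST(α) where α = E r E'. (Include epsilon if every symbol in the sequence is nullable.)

{ r, t, z }

Add FIRST(E)\{epsilon} = { r, t, z }; E is nullable, continue.
r is a terminal; add {r} and stop.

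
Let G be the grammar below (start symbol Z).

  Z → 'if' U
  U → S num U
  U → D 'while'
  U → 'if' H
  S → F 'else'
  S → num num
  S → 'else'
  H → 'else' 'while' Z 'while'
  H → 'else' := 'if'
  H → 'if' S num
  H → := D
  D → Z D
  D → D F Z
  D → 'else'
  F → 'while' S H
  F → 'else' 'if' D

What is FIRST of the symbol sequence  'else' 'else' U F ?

'else' is a terminal; add {'else'} and stop.

{ 'else' }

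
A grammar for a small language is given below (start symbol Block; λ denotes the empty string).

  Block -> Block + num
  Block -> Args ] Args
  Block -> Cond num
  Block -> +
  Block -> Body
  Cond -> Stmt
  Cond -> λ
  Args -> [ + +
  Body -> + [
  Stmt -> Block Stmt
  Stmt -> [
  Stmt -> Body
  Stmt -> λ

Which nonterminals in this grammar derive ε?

{ Cond, Stmt }

Directly nullable (have an λ-production): Cond, Stmt.
No other nonterminal has a production whose RHS symbols are all nullable.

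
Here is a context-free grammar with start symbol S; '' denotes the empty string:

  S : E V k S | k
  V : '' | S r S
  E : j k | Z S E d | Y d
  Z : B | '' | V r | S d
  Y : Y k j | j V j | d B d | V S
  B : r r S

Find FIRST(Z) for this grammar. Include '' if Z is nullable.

{ d, j, k, r, '' }

From Z : B: add FIRST(B) = { r }.
Z : '' contributes ''.
From Z : V r: V nullable, take FIRST(V) ∪ {r} = { d, j, k, r }.
From Z : S d: add FIRST(S) = { d, j, k, r }.
Union: FIRST(Z) = { d, j, k, r, '' }.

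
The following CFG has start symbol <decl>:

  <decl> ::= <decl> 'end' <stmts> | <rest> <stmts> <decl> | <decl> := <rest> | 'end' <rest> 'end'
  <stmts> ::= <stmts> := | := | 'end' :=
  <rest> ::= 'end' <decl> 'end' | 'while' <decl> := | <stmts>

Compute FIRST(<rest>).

<rest> ::= 'end' <decl> 'end' contributes {'end'}.
<rest> ::= 'while' <decl> := contributes {'while'}.
From <rest> ::= <stmts>: add FIRST(<stmts>) = { 'end', := }.
Union: FIRST(<rest>) = { 'end', 'while', := }.

{ 'end', 'while', := }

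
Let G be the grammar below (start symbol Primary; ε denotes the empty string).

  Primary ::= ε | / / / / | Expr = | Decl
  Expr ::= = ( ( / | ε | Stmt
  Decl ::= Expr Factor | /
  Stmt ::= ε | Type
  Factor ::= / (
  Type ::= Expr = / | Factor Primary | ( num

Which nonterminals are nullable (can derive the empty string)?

{ Expr, Primary, Stmt }

Directly nullable (have an ε-production): Primary, Expr, Stmt.
No other nonterminal has a production whose RHS symbols are all nullable.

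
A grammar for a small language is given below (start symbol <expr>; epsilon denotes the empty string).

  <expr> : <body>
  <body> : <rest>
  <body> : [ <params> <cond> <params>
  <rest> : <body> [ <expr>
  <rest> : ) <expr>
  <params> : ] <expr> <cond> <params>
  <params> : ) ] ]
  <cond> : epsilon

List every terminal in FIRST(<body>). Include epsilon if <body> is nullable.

From <body> : <rest>: add FIRST(<rest>) = { ), [ }.
<body> : [ <params> <cond> <params> contributes {[}.
Union: FIRST(<body>) = { ), [ }.

{ ), [ }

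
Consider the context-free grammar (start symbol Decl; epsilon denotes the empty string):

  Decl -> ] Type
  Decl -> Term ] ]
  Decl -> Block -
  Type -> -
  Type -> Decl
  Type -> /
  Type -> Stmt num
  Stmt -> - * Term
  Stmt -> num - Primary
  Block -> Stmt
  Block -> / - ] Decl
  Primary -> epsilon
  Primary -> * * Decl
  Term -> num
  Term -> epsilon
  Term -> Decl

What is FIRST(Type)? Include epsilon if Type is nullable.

Type -> - contributes {-}.
From Type -> Decl: add FIRST(Decl) = { -, /, ], num }.
Type -> / contributes {/}.
From Type -> Stmt num: add FIRST(Stmt) = { -, num }.
Union: FIRST(Type) = { -, /, ], num }.

{ -, /, ], num }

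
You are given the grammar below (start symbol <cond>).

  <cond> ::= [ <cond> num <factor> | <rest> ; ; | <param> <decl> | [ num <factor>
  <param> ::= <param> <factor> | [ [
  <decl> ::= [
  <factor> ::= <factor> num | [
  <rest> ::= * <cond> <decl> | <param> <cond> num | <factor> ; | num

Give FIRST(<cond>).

{ *, [, num }

<cond> ::= [ <cond> num <factor> contributes {[}.
From <cond> ::= <rest> ; ;: add FIRST(<rest>) = { *, [, num }.
From <cond> ::= <param> <decl>: add FIRST(<param>) = { [ }.
<cond> ::= [ num <factor> contributes {[}.
Union: FIRST(<cond>) = { *, [, num }.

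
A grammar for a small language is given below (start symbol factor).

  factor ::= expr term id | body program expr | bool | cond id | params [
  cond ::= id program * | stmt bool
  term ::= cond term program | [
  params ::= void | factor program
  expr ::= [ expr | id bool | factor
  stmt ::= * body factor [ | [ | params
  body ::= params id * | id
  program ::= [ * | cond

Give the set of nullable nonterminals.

No nonterminal has an empty production or an RHS whose symbols are all nullable.

{ } (none)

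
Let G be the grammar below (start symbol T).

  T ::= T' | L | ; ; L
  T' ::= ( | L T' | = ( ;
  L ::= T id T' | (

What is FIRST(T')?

{ (, ;, = }

T' ::= ( contributes {(}.
From T' ::= L T': add FIRST(L) = { (, ;, = }.
T' ::= = ( ; contributes {=}.
Union: FIRST(T') = { (, ;, = }.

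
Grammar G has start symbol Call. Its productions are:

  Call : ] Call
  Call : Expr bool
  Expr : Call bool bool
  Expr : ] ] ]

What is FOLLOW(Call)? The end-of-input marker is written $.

{ $, bool }

Call is the start symbol, so $ ∈ FOLLOW(Call).
In Call : ] Call: Call is at the end, add FOLLOW(Call) = { $, bool }.
In Expr : Call bool bool: add FIRST(bool bool) = { bool }.
Union: FOLLOW(Call) = { $, bool }.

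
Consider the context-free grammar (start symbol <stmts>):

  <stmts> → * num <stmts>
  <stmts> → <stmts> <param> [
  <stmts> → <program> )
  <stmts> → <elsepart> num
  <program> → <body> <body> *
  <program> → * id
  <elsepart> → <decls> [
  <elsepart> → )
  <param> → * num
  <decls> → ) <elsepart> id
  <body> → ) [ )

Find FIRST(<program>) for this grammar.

{ ), * }

From <program> → <body> <body> *: add FIRST(<body>) = { ) }.
<program> → * id contributes {*}.
Union: FIRST(<program>) = { ), * }.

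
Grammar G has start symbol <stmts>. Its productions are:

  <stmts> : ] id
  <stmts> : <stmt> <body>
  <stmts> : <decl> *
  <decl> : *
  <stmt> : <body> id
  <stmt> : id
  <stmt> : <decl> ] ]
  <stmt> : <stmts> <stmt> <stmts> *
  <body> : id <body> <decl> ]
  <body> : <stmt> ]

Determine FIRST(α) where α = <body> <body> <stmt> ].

Add FIRST(<body>) = { *, ], id }; <body> is not nullable, stop.

{ *, ], id }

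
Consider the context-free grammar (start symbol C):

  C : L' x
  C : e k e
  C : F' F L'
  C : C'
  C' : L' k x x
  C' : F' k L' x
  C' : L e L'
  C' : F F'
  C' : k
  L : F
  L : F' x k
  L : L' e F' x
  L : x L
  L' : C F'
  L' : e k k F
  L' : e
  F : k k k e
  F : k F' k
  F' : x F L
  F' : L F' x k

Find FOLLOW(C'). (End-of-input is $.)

In C : C': C' is at the end, add FOLLOW(C) = { $, e, k, x }.
Union: FOLLOW(C') = { $, e, k, x }.

{ $, e, k, x }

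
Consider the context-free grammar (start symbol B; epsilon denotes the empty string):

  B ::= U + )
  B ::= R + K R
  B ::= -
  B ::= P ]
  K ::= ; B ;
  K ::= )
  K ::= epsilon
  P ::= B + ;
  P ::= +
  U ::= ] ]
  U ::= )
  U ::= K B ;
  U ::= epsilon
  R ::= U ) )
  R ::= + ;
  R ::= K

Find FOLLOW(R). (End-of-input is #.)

In B ::= R + K R: add FIRST(+ K R) = { + }.
In B ::= R + K R: R is at the end, add FOLLOW(B) = { #, +, ; }.
Union: FOLLOW(R) = { #, +, ; }.

{ #, +, ; }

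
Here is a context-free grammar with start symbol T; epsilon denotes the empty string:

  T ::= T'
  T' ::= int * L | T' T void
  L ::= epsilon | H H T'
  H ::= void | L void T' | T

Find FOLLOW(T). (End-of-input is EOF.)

{ EOF, int, void }

T is the start symbol, so EOF ∈ FOLLOW(T).
In T' ::= T' T void: add FIRST(void) = { void }.
In H ::= T: T is at the end, add FOLLOW(H) = { int, void }.
Union: FOLLOW(T) = { EOF, int, void }.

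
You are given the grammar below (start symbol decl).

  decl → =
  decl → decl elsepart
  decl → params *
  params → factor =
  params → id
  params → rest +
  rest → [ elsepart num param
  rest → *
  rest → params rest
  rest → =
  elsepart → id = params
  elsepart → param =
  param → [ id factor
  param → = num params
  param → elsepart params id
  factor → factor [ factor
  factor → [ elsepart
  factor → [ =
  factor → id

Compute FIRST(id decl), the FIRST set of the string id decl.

id is a terminal; add {id} and stop.

{ id }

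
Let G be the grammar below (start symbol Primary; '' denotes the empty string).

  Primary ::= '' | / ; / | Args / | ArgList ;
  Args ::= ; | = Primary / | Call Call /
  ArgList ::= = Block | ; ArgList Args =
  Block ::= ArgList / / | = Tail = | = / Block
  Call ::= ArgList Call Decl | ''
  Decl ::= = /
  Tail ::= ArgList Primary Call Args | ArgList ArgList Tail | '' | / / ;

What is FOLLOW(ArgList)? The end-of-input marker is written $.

{ /, ;, = }

In Primary ::= ArgList ;: add FIRST(;) = { ; }.
In ArgList ::= ; ArgList Args =: add FIRST(Args =) = { /, ;, = }.
In Block ::= ArgList / /: add FIRST(/ /) = { / }.
In Call ::= ArgList Call Decl: add FIRST(Call Decl) = { ;, = }.
In Tail ::= ArgList Primary Call Args: add FIRST(Primary Call Args) = { /, ;, = }.
In Tail ::= ArgList ArgList Tail: add FIRST(ArgList Tail) = { ;, = }.
In Tail ::= ArgList ArgList Tail: add FIRST(Tail)\{''} = { /, ;, = }.
  Since Tail is nullable, also add FOLLOW(Tail) = { = }.
Union: FOLLOW(ArgList) = { /, ;, = }.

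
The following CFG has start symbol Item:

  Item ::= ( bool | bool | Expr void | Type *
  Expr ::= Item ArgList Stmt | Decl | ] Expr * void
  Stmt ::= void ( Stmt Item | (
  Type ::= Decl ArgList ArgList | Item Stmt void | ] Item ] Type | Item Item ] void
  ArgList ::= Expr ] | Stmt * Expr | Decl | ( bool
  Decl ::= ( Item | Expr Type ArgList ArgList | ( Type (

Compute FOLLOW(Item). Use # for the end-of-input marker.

Item is the start symbol, so # ∈ FOLLOW(Item).
In Expr ::= Item ArgList Stmt: add FIRST(ArgList Stmt) = { (, ], bool, void }.
In Stmt ::= void ( Stmt Item: Item is at the end, add FOLLOW(Stmt) = { (, *, ], bool, void }.
In Type ::= Item Stmt void: add FIRST(Stmt void) = { (, void }.
In Type ::= ] Item ] Type: add FIRST(] Type) = { ] }.
In Type ::= Item Item ] void: add FIRST(Item ] void) = { (, ], bool }.
In Type ::= Item Item ] void: add FIRST(] void) = { ] }.
In Decl ::= ( Item: Item is at the end, add FOLLOW(Decl) = { (, *, ], bool, void }.
Union: FOLLOW(Item) = { #, (, *, ], bool, void }.

{ #, (, *, ], bool, void }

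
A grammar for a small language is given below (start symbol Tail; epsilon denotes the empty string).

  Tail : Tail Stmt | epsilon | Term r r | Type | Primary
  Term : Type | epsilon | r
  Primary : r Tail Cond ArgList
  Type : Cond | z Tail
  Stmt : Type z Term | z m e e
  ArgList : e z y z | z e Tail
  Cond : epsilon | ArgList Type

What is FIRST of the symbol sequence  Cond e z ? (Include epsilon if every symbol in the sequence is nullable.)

{ e, z }

Add FIRST(Cond)\{epsilon} = { e, z }; Cond is nullable, continue.
e is a terminal; add {e} and stop.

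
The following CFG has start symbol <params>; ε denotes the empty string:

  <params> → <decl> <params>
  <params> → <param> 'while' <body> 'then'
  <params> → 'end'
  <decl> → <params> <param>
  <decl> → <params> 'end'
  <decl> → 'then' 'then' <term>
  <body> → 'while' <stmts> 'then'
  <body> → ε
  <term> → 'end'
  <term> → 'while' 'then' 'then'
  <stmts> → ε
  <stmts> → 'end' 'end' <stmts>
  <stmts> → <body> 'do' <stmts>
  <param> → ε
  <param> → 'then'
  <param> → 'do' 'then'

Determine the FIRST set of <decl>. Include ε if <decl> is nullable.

{ 'do', 'end', 'then', 'while' }

From <decl> → <params> <param>: add FIRST(<params>) = { 'do', 'end', 'then', 'while' }.
From <decl> → <params> 'end': add FIRST(<params>) = { 'do', 'end', 'then', 'while' }.
<decl> → 'then' 'then' <term> contributes {'then'}.
Union: FIRST(<decl>) = { 'do', 'end', 'then', 'while' }.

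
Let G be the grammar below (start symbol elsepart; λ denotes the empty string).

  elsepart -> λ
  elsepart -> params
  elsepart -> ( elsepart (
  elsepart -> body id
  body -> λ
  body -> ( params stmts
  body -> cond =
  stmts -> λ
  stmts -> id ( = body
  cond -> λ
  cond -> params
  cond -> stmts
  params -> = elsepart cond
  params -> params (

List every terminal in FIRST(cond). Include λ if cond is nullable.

{ =, id, λ }

cond -> λ contributes λ.
From cond -> params: add FIRST(params) = { = }.
From cond -> stmts: add FIRST(stmts) = { id, λ } (including λ since stmts is nullable).
Union: FIRST(cond) = { =, id, λ }.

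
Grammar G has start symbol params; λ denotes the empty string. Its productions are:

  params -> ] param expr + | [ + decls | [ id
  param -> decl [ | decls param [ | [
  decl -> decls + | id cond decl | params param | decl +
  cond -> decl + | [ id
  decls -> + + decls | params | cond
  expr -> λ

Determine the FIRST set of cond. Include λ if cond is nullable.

{ +, [, ], id }

From cond -> decl +: add FIRST(decl) = { +, [, ], id }.
cond -> [ id contributes {[}.
Union: FIRST(cond) = { +, [, ], id }.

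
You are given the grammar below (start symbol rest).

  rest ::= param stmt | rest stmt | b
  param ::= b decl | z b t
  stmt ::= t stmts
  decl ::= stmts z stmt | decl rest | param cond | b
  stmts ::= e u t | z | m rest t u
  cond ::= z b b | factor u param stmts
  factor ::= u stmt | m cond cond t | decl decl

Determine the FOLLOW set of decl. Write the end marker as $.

{ b, e, m, t, u, z }

In param ::= b decl: decl is at the end, add FOLLOW(param) = { b, e, m, t, u, z }.
In decl ::= decl rest: add FIRST(rest) = { b, z }.
In factor ::= decl decl: add FIRST(decl) = { b, e, m, z }.
In factor ::= decl decl: decl is at the end, add FOLLOW(factor) = { u }.
Union: FOLLOW(decl) = { b, e, m, t, u, z }.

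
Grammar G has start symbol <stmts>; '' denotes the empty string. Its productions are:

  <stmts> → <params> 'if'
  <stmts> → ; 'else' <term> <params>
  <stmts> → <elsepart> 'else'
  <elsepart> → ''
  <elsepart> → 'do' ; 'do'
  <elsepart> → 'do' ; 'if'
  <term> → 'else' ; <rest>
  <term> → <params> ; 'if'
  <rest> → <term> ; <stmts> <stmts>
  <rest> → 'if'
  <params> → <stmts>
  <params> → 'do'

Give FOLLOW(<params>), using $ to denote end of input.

In <stmts> → <params> 'if': add FIRST('if') = { 'if' }.
In <stmts> → ; 'else' <term> <params>: <params> is at the end, add FOLLOW(<stmts>) = { $, 'do', 'else', 'if', ; }.
In <term> → <params> ; 'if': add FIRST(; 'if') = { ; }.
Union: FOLLOW(<params>) = { $, 'do', 'else', 'if', ; }.

{ $, 'do', 'else', 'if', ; }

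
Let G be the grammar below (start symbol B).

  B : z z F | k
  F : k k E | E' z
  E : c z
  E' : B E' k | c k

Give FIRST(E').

{ c, k, z }

From E' : B E' k: add FIRST(B) = { k, z }.
E' : c k contributes {c}.
Union: FIRST(E') = { c, k, z }.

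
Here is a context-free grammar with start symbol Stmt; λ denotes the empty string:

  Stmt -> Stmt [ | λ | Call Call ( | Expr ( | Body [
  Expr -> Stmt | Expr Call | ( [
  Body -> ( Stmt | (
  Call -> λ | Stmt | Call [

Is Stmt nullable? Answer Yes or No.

Yes

Stmt has an λ-production, so Stmt ⇒ λ.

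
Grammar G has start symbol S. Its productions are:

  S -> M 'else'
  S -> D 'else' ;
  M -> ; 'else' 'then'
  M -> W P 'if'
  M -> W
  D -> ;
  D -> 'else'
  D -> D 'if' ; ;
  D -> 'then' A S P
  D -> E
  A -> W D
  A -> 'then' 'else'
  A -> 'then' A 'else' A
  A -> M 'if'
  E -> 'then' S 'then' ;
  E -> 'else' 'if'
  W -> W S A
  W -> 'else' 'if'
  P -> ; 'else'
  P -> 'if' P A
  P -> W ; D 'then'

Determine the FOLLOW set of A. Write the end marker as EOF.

{ 'else', 'if', 'then', ; }

In D -> 'then' A S P: add FIRST(S P) = { 'else', 'then', ; }.
In A -> 'then' A 'else' A: add FIRST('else' A) = { 'else' }.
In A -> 'then' A 'else' A: A is at the end, add FOLLOW(A) = { 'else', 'if', 'then', ; }.
In W -> W S A: A is at the end, add FOLLOW(W) = { 'else', 'if', 'then', ; }.
In P -> 'if' P A: A is at the end, add FOLLOW(P) = { 'else', 'if', 'then', ; }.
Union: FOLLOW(A) = { 'else', 'if', 'then', ; }.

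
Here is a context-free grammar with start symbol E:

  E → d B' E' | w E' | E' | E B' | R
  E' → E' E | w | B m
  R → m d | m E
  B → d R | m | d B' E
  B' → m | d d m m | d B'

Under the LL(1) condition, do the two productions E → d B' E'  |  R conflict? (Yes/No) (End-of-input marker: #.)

No

FIRST(d B' E') = { d } and FIRST(R) = { m }.
The FIRST sets are disjoint and neither alternative is nullable — no conflict.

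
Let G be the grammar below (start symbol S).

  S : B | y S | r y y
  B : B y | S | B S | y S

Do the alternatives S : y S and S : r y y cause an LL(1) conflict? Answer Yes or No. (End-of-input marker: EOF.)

FIRST(y S) = { y } and FIRST(r y y) = { r }.
The FIRST sets are disjoint and neither alternative is nullable — no conflict.

No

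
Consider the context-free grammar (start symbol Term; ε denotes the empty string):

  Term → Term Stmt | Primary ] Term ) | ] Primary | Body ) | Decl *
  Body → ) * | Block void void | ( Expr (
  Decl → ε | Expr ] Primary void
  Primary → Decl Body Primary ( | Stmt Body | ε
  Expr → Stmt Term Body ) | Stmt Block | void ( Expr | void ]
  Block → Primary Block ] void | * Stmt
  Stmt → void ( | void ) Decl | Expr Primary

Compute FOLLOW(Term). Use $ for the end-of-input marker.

{ $, (, ), *, void }

Term is the start symbol, so $ ∈ FOLLOW(Term).
In Term → Term Stmt: add FIRST(Stmt) = { void }.
In Term → Primary ] Term ): add FIRST()) = { ) }.
In Expr → Stmt Term Body ): add FIRST(Body )) = { (, ), *, void }.
Union: FOLLOW(Term) = { $, (, ), *, void }.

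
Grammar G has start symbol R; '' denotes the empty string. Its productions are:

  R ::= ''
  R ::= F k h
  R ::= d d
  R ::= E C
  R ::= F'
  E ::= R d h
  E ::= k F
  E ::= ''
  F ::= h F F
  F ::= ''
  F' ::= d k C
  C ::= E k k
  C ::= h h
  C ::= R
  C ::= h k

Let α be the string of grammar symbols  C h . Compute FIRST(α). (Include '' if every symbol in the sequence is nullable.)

Add FIRST(C)\{''} = { d, h, k }; C is nullable, continue.
h is a terminal; add {h} and stop.

{ d, h, k }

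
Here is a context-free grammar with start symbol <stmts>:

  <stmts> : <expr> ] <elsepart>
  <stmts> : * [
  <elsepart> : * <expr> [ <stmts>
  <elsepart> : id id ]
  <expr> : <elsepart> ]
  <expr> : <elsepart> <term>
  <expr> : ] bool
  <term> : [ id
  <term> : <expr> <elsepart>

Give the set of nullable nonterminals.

No nonterminal has an empty production or an RHS whose symbols are all nullable.

{ } (none)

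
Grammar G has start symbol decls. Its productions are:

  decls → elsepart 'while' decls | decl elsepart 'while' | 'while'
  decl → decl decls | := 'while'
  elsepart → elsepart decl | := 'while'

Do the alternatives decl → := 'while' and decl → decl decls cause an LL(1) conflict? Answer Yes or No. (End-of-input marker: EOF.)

Yes

FIRST(:= 'while') = { := } and FIRST(decl decls) = { := }.
Both contain :=, so the two alternatives are not disjoint — LL(1) conflict.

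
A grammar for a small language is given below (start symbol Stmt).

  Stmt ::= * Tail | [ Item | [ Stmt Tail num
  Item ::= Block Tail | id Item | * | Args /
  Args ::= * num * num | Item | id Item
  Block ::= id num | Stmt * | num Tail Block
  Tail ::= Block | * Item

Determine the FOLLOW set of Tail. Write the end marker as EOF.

In Stmt ::= * Tail: Tail is at the end, add FOLLOW(Stmt) = { EOF, *, [, id, num }.
In Stmt ::= [ Stmt Tail num: add FIRST(num) = { num }.
In Item ::= Block Tail: Tail is at the end, add FOLLOW(Item) = { EOF, *, /, [, id, num }.
In Block ::= num Tail Block: add FIRST(Block) = { *, [, id, num }.
Union: FOLLOW(Tail) = { EOF, *, /, [, id, num }.

{ EOF, *, /, [, id, num }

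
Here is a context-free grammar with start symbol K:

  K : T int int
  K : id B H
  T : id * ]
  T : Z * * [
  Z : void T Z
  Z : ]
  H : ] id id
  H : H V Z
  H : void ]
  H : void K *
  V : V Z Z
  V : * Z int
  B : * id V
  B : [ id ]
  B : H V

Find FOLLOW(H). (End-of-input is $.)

{ $, * }

In K : id B H: H is at the end, add FOLLOW(K) = { $, * }.
In H : H V Z: add FIRST(V Z) = { * }.
In B : H V: add FIRST(V) = { * }.
Union: FOLLOW(H) = { $, * }.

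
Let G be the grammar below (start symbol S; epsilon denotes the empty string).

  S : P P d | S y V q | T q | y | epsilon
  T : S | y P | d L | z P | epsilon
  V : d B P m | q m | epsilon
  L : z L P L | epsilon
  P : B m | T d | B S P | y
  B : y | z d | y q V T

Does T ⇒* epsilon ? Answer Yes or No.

Yes

T has an epsilon-production, so T ⇒ epsilon.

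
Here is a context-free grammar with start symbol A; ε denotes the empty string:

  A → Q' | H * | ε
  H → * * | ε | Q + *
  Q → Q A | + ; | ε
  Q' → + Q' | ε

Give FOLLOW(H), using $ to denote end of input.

In A → H *: add FIRST(*) = { * }.
Union: FOLLOW(H) = { * }.

{ * }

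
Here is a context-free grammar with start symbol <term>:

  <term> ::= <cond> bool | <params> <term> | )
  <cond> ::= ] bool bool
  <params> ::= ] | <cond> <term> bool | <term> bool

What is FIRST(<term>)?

From <term> ::= <cond> bool: add FIRST(<cond>) = { ] }.
From <term> ::= <params> <term>: add FIRST(<params>) = { ), ] }.
<term> ::= ) contributes {)}.
Union: FIRST(<term>) = { ), ] }.

{ ), ] }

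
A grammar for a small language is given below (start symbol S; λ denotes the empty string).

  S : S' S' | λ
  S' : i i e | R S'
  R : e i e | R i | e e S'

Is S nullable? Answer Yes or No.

S has an λ-production, so S ⇒ λ.

Yes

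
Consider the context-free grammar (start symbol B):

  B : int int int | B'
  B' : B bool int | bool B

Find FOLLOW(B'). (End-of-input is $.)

In B : B': B' is at the end, add FOLLOW(B) = { $, bool }.
Union: FOLLOW(B') = { $, bool }.

{ $, bool }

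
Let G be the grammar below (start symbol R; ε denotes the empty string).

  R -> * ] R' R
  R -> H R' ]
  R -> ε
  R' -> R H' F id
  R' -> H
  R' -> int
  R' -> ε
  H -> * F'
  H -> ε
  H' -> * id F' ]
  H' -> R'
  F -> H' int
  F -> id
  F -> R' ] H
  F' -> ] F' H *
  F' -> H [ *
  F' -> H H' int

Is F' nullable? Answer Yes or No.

No

Nullable nonterminals: H, H', R, R'.
No production of F' has an RHS whose symbols are all nullable, so F' is not nullable.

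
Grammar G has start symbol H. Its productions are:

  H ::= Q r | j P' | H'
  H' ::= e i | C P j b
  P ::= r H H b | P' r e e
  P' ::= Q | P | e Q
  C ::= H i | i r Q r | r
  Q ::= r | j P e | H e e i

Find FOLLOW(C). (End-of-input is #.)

{ e, i, j, r }

In H' ::= C P j b: add FIRST(P j b) = { e, i, j, r }.
Union: FOLLOW(C) = { e, i, j, r }.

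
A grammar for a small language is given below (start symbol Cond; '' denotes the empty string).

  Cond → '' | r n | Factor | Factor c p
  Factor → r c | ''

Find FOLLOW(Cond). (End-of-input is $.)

{ $ }

Cond is the start symbol, so $ ∈ FOLLOW(Cond).
Union: FOLLOW(Cond) = { $ }.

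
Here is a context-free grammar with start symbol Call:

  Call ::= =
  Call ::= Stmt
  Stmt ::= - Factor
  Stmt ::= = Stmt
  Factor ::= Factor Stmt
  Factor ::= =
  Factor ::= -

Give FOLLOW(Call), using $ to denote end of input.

Call is the start symbol, so $ ∈ FOLLOW(Call).
Union: FOLLOW(Call) = { $ }.

{ $ }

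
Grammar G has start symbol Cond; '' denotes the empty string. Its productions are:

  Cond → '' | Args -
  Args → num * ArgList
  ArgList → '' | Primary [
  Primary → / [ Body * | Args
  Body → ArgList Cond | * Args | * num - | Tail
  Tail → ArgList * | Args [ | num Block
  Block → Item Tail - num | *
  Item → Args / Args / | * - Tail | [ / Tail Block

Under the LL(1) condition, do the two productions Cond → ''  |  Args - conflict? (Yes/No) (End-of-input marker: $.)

FIRST('') = { '' } and FIRST(Args -) = { num }.
The first is nullable but FOLLOW(Cond) = { $, * } is disjoint from FIRST of the second.

No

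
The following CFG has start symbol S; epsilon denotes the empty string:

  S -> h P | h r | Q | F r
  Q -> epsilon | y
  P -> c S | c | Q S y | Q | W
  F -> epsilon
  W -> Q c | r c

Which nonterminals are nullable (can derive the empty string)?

{ F, P, Q, S }

Directly nullable (have an epsilon-production): Q, F.
S -> Q with every symbol nullable, so S is nullable.
P -> Q with every symbol nullable, so P is nullable.
No other nonterminal has a production whose RHS symbols are all nullable.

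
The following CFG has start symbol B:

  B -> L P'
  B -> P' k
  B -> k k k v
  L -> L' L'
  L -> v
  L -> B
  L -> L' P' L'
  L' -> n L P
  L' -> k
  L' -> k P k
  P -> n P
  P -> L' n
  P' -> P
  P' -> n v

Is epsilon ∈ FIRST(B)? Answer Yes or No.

No

No nonterminal in this grammar is nullable.
No production of B has an RHS whose symbols are all nullable, so B is not nullable.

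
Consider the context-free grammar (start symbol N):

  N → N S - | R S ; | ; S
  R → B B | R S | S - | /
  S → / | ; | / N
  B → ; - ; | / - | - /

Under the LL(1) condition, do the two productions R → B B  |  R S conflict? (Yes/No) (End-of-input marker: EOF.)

Yes

FIRST(B B) = { -, /, ; } and FIRST(R S) = { -, /, ; }.
Both contain -, so the two alternatives are not disjoint — LL(1) conflict.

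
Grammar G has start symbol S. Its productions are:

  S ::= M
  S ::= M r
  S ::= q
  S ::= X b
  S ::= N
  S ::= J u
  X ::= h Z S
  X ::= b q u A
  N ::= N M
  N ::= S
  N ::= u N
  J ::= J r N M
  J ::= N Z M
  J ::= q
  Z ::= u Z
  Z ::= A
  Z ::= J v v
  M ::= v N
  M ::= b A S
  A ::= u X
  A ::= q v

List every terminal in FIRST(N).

{ b, h, q, u, v }

From N ::= N M: add FIRST(N) = { b, h, q, u, v }.
From N ::= S: add FIRST(S) = { b, h, q, u, v }.
N ::= u N contributes {u}.
Union: FIRST(N) = { b, h, q, u, v }.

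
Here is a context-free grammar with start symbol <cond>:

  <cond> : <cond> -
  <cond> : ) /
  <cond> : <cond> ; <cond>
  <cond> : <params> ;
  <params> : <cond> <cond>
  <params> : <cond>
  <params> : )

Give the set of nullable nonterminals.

{ } (none)

No nonterminal has an empty production or an RHS whose symbols are all nullable.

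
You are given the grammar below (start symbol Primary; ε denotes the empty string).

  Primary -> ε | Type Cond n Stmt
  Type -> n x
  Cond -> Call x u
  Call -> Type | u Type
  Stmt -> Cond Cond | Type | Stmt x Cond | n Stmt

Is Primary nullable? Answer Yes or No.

Yes

Primary has an ε-production, so Primary ⇒ ε.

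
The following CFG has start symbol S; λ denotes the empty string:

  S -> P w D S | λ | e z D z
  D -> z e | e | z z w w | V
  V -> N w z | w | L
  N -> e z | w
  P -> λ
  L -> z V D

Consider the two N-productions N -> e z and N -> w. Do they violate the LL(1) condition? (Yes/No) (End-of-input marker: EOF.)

No

FIRST(e z) = { e } and FIRST(w) = { w }.
The FIRST sets are disjoint and neither alternative is nullable — no conflict.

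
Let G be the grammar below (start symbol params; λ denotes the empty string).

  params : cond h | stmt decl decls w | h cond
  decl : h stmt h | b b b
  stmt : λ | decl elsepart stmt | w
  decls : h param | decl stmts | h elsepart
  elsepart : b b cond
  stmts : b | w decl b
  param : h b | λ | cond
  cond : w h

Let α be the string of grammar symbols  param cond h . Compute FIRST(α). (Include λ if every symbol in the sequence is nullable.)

{ h, w }

Add FIRST(param)\{λ} = { h, w }; param is nullable, continue.
Add FIRST(cond) = { w }; cond is not nullable, stop.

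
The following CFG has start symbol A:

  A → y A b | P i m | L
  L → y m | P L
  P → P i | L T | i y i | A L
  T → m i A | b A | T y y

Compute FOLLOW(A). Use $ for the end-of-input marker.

{ $, b, i, y }

A is the start symbol, so $ ∈ FOLLOW(A).
In A → y A b: add FIRST(b) = { b }.
In P → A L: add FIRST(L) = { i, y }.
In T → m i A: A is at the end, add FOLLOW(T) = { i, y }.
In T → b A: A is at the end, add FOLLOW(T) = { i, y }.
Union: FOLLOW(A) = { $, b, i, y }.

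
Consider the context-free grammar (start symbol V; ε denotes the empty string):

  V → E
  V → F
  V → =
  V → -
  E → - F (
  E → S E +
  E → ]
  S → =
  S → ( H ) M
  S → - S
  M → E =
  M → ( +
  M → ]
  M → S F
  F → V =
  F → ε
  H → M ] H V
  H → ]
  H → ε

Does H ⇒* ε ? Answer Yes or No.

H has an ε-production, so H ⇒ ε.

Yes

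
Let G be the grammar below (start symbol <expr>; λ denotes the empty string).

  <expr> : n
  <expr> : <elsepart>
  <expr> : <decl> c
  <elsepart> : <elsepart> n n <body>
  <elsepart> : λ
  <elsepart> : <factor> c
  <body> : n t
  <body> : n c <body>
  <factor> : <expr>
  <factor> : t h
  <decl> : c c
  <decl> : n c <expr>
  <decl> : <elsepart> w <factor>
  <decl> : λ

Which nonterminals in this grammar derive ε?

{ <decl>, <elsepart>, <expr>, <factor> }

Directly nullable (have an λ-production): <elsepart>, <decl>.
<expr> : <elsepart> with every symbol nullable, so <expr> is nullable.
<factor> : <expr> with every symbol nullable, so <factor> is nullable.
No other nonterminal has a production whose RHS symbols are all nullable.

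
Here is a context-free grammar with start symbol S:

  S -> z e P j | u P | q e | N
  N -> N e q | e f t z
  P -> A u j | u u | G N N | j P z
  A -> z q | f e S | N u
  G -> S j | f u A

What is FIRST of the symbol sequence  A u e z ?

Add FIRST(A) = { e, f, z }; A is not nullable, stop.

{ e, f, z }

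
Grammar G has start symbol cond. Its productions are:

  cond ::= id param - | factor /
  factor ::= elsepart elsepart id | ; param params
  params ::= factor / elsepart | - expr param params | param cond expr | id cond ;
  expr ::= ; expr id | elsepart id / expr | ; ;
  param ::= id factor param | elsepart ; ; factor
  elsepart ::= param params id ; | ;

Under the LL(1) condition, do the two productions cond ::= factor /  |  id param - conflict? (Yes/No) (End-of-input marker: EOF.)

FIRST(factor /) = { ;, id } and FIRST(id param -) = { id }.
Both contain id, so the two alternatives are not disjoint — LL(1) conflict.

Yes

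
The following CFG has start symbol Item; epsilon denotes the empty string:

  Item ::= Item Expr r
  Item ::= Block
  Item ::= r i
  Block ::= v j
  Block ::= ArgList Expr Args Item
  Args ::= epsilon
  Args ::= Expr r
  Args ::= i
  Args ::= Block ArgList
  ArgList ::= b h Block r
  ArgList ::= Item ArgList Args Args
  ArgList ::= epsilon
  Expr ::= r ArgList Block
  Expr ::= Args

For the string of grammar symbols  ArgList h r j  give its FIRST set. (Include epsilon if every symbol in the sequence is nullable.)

{ b, h, i, r, v }

Add FIRST(ArgList)\{epsilon} = { b, i, r, v }; ArgList is nullable, continue.
h is a terminal; add {h} and stop.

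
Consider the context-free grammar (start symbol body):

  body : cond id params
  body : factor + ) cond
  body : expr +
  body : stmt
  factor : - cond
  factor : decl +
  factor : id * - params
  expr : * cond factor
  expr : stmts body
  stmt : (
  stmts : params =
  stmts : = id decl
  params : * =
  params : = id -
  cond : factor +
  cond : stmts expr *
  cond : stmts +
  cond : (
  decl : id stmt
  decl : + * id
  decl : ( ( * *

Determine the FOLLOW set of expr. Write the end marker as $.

{ *, + }

In body : expr +: add FIRST(+) = { + }.
In cond : stmts expr *: add FIRST(*) = { * }.
Union: FOLLOW(expr) = { *, + }.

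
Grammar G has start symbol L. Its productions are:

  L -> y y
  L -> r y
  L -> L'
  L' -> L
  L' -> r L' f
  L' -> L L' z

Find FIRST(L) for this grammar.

L -> y y contributes {y}.
L -> r y contributes {r}.
From L -> L': add FIRST(L') = { r, y }.
Union: FIRST(L) = { r, y }.

{ r, y }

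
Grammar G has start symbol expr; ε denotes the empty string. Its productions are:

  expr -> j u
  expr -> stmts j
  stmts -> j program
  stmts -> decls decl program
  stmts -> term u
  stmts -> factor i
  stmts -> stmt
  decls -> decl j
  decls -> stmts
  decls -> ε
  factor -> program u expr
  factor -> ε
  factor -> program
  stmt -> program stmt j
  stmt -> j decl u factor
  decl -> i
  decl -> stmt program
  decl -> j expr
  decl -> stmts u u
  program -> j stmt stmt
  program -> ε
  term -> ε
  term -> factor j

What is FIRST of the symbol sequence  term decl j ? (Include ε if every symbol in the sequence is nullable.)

Add FIRST(term)\{ε} = { j, u }; term is nullable, continue.
Add FIRST(decl) = { i, j, u }; decl is not nullable, stop.

{ i, j, u }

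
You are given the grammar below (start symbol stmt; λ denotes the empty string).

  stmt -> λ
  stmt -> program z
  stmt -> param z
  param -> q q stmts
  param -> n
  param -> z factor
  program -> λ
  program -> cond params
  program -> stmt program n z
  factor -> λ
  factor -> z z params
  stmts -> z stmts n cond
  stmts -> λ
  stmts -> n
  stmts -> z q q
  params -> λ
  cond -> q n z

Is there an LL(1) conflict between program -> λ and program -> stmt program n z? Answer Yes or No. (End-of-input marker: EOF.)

Yes

FIRST(λ) = { λ } and FIRST(stmt program n z) = { n, q, z }.
The first alternative is nullable and FOLLOW(program) = { n, z } shares n with FIRST of the second — conflict.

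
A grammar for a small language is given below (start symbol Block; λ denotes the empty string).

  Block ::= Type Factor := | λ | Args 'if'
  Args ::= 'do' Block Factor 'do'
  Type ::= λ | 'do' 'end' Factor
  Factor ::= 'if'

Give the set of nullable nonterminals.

Directly nullable (have an λ-production): Block, Type.
No other nonterminal has a production whose RHS symbols are all nullable.

{ Block, Type }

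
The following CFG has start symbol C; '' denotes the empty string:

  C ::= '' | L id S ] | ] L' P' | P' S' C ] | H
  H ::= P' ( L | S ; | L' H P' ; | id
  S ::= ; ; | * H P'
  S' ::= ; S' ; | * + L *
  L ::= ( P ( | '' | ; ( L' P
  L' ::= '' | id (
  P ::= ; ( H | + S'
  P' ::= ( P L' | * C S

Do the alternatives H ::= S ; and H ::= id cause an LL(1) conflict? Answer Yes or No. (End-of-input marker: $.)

No

FIRST(S ;) = { *, ; } and FIRST(id) = { id }.
The FIRST sets are disjoint and neither alternative is nullable — no conflict.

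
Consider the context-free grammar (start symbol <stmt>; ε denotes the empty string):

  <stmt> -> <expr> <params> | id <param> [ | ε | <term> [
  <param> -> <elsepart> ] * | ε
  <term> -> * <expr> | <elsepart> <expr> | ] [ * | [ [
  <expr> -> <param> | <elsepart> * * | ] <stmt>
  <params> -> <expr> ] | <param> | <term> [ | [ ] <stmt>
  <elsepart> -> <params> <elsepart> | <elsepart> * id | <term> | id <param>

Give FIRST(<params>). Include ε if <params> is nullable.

From <params> -> <expr> ]: <expr> nullable, take FIRST(<expr>) ∪ {]} = { *, [, ], id }.
From <params> -> <param>: add FIRST(<param>) = { *, [, ], id, ε } (including ε since <param> is nullable).
From <params> -> <term> [: add FIRST(<term>) = { *, [, ], id }.
<params> -> [ ] <stmt> contributes {[}.
Union: FIRST(<params>) = { *, [, ], id, ε }.

{ *, [, ], id, ε }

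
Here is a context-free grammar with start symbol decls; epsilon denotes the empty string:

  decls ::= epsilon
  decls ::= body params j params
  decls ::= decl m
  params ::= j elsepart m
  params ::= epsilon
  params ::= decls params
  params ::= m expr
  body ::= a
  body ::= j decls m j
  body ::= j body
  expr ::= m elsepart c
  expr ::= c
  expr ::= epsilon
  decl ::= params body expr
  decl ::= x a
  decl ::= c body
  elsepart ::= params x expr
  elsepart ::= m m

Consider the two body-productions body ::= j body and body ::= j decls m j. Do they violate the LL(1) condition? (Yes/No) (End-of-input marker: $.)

Yes

FIRST(j body) = { j } and FIRST(j decls m j) = { j }.
Both contain j, so the two alternatives are not disjoint — LL(1) conflict.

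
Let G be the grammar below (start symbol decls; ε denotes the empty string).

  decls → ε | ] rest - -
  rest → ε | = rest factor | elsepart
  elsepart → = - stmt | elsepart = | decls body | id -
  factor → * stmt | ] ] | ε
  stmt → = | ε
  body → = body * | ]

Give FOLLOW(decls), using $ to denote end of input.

decls is the start symbol, so $ ∈ FOLLOW(decls).
In elsepart → decls body: add FIRST(body) = { =, ] }.
Union: FOLLOW(decls) = { $, =, ] }.

{ $, =, ] }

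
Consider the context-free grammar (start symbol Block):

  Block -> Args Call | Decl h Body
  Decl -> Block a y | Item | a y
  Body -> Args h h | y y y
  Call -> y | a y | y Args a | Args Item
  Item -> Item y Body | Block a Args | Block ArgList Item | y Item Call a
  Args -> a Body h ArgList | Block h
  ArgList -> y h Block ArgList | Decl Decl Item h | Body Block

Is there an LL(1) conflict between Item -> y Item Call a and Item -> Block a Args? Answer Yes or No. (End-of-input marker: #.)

FIRST(y Item Call a) = { y } and FIRST(Block a Args) = { a, y }.
Both contain y, so the two alternatives are not disjoint — LL(1) conflict.

Yes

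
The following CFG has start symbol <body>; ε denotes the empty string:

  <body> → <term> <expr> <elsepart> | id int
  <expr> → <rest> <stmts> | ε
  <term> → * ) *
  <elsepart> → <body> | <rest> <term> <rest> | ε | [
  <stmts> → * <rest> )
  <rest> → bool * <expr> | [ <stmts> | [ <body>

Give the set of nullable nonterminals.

Directly nullable (have an ε-production): <expr>, <elsepart>.
No other nonterminal has a production whose RHS symbols are all nullable.

{ <elsepart>, <expr> }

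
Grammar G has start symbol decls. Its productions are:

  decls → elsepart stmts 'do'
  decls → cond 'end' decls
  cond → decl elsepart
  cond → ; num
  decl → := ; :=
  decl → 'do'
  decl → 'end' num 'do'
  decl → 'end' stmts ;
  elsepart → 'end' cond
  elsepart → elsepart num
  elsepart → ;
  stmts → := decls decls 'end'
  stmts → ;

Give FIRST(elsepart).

elsepart → 'end' cond contributes {'end'}.
From elsepart → elsepart num: add FIRST(elsepart) = { 'end', ; }.
elsepart → ; contributes {;}.
Union: FIRST(elsepart) = { 'end', ; }.

{ 'end', ; }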